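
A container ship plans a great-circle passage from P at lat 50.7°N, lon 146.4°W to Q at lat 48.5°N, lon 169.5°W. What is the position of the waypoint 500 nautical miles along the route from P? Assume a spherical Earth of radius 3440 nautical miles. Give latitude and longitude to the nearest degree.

≈ lat 50°N, lon 159°W

Write both endpoints as unit vectors p₁, p₂ with components (cos φ cos λ, cos φ sin λ, sin φ).
The central angle between the endpoints is δ = arccos(p₁·p₂) ≈ 0.263 rad (15.1°). The total great-circle distance is δ·R ≈ 0.263 × 3440 ≈ 905 nmi, so the target fraction is f = 500/905 ≈ 0.553.
Interpolate at f ≈ 0.553 with slerp weights a = sin((1−f)δ)/sin δ ≈ 0.452, b = sin(fδ)/sin δ ≈ 0.557.
p = a·p₁ + b·p₂ ≈ (-0.601, -0.226, 0.767); φ = arcsin(p_z) ≈ 50.05°, λ = atan2(p_y, p_x) ≈ -159.44°.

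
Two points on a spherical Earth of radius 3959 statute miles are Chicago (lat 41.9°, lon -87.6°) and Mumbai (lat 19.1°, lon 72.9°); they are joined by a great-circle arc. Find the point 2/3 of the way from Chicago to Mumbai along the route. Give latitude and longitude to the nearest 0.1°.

≈ lat 55.5°, lon 55.0°

The haversine formula gives a central angle δ ≈ 2.031 rad (116.4°) between the endpoints.
Interpolate at f = 2/3 with slerp weights a = sin((1−f)δ)/sin δ ≈ 0.699, b = sin(fδ)/sin δ ≈ 1.090.
p = a·p₁ + b·p₂ ≈ (0.325, 0.465, 0.824); φ = arcsin(p_z) ≈ 55.47°, λ = atan2(p_y, p_x) ≈ 55.05°.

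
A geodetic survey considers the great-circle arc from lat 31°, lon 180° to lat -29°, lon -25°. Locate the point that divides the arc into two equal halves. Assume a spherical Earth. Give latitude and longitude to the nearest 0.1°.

≈ lat 4.6°, lon -99.9°

From cos δ = sin φ₁ sin φ₂ + cos φ₁ cos φ₂ cos Δλ, the central angle is δ ≈ 2.763 rad (158.3°).
Interpolate at f = 1/2 with slerp weights a = sin((1−f)δ)/sin δ ≈ 2.657, b = sin(fδ)/sin δ ≈ 2.657.
p = a·p₁ + b·p₂ ≈ (-0.171, -0.982, 0.080); φ = arcsin(p_z) ≈ 4.61°, λ = atan2(p_y, p_x) ≈ -99.90°.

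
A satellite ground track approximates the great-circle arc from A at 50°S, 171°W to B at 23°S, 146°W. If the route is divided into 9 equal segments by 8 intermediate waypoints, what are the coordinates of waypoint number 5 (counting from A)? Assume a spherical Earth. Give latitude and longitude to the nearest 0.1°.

≈ 35.6°S, 154.9°W

Convert each endpoint to a unit vector on the sphere (x = cos φ cos λ, y = cos φ sin λ, z = sin φ).
The central angle between the endpoints is δ = arccos(p₁·p₂) ≈ 0.582 rad (33.3°).
Interpolate at f = 5/9 with slerp weights a = sin((1−f)δ)/sin δ ≈ 0.465, b = sin(fδ)/sin δ ≈ 0.578.
p = a·p₁ + b·p₂ ≈ (-0.736, -0.344, -0.582); φ = arcsin(p_z) ≈ -35.61°, λ = atan2(p_y, p_x) ≈ -154.94°.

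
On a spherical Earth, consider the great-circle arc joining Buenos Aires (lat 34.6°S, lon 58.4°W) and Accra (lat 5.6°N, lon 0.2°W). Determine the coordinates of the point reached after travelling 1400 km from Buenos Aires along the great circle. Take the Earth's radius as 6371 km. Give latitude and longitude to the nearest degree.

≈ lat 29°S, lon 45°W

Convert each endpoint to a unit vector on the sphere (x = cos φ cos λ, y = cos φ sin λ, z = sin φ).
The central angle between the endpoints is δ = arccos(p₁·p₂) ≈ 1.185 rad (67.9°). The total great-circle distance is δ·R ≈ 1.185 × 6371 ≈ 7550 km, so the target fraction is f = 1400/7550 ≈ 0.185.
Interpolate at f ≈ 0.185 with slerp weights a = sin((1−f)δ)/sin δ ≈ 0.887, b = sin(fδ)/sin δ ≈ 0.235.
p = a·p₁ + b·p₂ ≈ (0.617, -0.623, -0.481); φ = arcsin(p_z) ≈ -28.75°, λ = atan2(p_y, p_x) ≈ -45.28°.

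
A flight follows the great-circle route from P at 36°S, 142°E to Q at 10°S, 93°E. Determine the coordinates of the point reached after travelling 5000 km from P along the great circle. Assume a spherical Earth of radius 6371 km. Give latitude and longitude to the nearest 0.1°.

From cos δ = sin φ₁ sin φ₂ + cos φ₁ cos φ₂ cos Δλ, the central angle is δ ≈ 0.896 rad (51.3°). The total great-circle distance is δ·R ≈ 0.896 × 6371 ≈ 5708 km, so the target fraction is f = 5000/5708 ≈ 0.876.
Interpolate at f ≈ 0.876 with slerp weights a = sin((1−f)δ)/sin δ ≈ 0.142, b = sin(fδ)/sin δ ≈ 0.905.
p = a·p₁ + b·p₂ ≈ (-0.137, 0.961, -0.241); φ = arcsin(p_z) ≈ -13.93°, λ = atan2(p_y, p_x) ≈ 98.13°.

≈ 13.9°S, 98.1°E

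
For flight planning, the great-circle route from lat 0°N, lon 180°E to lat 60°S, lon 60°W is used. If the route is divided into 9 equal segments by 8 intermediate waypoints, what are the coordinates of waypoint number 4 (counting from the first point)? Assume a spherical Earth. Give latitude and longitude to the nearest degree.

From cos δ = sin φ₁ sin φ₂ + cos φ₁ cos φ₂ cos Δλ, the central angle is δ ≈ 1.823 rad (104.5°).
Interpolate at f = 4/9 with slerp weights a = sin((1−f)δ)/sin δ ≈ 0.876, b = sin(fδ)/sin δ ≈ 0.748.
p = a·p₁ + b·p₂ ≈ (-0.689, -0.324, -0.648); φ = arcsin(p_z) ≈ -40.40°, λ = atan2(p_y, p_x) ≈ -154.82°.

≈ lat 40°S, lon 155°W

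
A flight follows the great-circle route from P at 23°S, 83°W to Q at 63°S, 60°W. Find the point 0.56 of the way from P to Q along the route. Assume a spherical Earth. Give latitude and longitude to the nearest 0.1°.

Write both endpoints as unit vectors p₁, p₂ with components (cos φ cos λ, cos φ sin λ, sin φ).
The central angle between the endpoints is δ = arccos(p₁·p₂) ≈ 0.748 rad (42.9°).
Interpolate at f = 0.56 with slerp weights a = sin((1−f)δ)/sin δ ≈ 0.475, b = sin(fδ)/sin δ ≈ 0.598.
p = a·p₁ + b·p₂ ≈ (0.189, -0.669, -0.719); φ = arcsin(p_z) ≈ -45.93°, λ = atan2(p_y, p_x) ≈ -74.23°.

≈ 45.9°S, 74.2°W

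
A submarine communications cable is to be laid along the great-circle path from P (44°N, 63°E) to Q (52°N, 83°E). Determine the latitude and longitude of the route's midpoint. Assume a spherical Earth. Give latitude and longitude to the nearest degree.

≈ (48°N, 72°E)

From cos δ = sin φ₁ sin φ₂ + cos φ₁ cos φ₂ cos Δλ, the central angle is δ ≈ 0.271 rad (15.5°).
Interpolate at f = 1/2 with slerp weights a = sin((1−f)δ)/sin δ ≈ 0.505, b = sin(fδ)/sin δ ≈ 0.505.
p = a·p₁ + b·p₂ ≈ (0.203, 0.632, 0.748); φ = arcsin(p_z) ≈ 48.43°, λ = atan2(p_y, p_x) ≈ 72.22°.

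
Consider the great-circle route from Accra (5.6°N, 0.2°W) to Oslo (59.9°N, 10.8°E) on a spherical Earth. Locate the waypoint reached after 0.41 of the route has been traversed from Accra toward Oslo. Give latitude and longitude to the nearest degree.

≈ (28°N, 3°E)

Write both endpoints as unit vectors p₁, p₂ with components (cos φ cos λ, cos φ sin λ, sin φ).
The central angle between the endpoints is δ = arccos(p₁·p₂) ≈ 0.959 rad (54.9°).
Interpolate at f = 0.41 with slerp weights a = sin((1−f)δ)/sin δ ≈ 0.655, b = sin(fδ)/sin δ ≈ 0.468.
p = a·p₁ + b·p₂ ≈ (0.882, 0.042, 0.469); φ = arcsin(p_z) ≈ 27.96°, λ = atan2(p_y, p_x) ≈ 2.71°.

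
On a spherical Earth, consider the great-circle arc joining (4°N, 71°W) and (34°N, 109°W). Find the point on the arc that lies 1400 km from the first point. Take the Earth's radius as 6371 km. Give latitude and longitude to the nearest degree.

≈ (13°N, 80°W)

The haversine formula gives a central angle δ ≈ 0.808 rad (46.3°) between the endpoints. The total great-circle distance is δ·R ≈ 0.808 × 6371 ≈ 5150 km, so the target fraction is f = 1400/5150 ≈ 0.272.
Interpolate at f ≈ 0.272 with slerp weights a = sin((1−f)δ)/sin δ ≈ 0.768, b = sin(fδ)/sin δ ≈ 0.301.
p = a·p₁ + b·p₂ ≈ (0.168, -0.960, 0.222); φ = arcsin(p_z) ≈ 12.83°, λ = atan2(p_y, p_x) ≈ -80.08°.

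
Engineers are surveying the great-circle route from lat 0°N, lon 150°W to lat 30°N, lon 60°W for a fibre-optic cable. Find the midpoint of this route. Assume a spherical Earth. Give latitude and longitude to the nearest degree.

≈ lat 21°N, lon 109°W

The haversine formula gives a central angle δ ≈ 1.571 rad (90.0°) between the endpoints.
Interpolate at f = 1/2 with slerp weights a = sin((1−f)δ)/sin δ ≈ 0.707, b = sin(fδ)/sin δ ≈ 0.707.
p = a·p₁ + b·p₂ ≈ (-0.306, -0.884, 0.354); φ = arcsin(p_z) ≈ 20.70°, λ = atan2(p_y, p_x) ≈ -109.11°.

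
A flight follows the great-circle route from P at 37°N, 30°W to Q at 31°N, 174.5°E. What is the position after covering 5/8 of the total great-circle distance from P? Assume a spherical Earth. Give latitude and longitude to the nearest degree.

≈ 66°N, 152°W

Convert each endpoint to a unit vector on the sphere (x = cos φ cos λ, y = cos φ sin λ, z = sin φ).
The central angle between the endpoints is δ = arccos(p₁·p₂) ≈ 1.889 rad (108.2°).
Interpolate at f = 5/8 with slerp weights a = sin((1−f)δ)/sin δ ≈ 0.685, b = sin(fδ)/sin δ ≈ 0.974.
p = a·p₁ + b·p₂ ≈ (-0.357, -0.194, 0.914); φ = arcsin(p_z) ≈ 66.04°, λ = atan2(p_y, p_x) ≈ -151.54°.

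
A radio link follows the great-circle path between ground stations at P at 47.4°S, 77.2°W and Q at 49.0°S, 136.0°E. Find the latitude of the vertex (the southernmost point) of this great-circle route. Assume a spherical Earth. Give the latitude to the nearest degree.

The great circle lies in the plane with unit normal n̂ = (p₁ × p₂)/|p₁ × p₂|.
Here n̂_z ≈ -0.247; the vertex latitude is φ_max = arccos|n̂_z| ≈ 75.7°.
Check via Clairaut: cos φ_max = |cos φ₁| · sin C = cos(47.4°)·sin(158.6°) ≈ 0.247, again giving ≈ 75.7°.

≈ 76°S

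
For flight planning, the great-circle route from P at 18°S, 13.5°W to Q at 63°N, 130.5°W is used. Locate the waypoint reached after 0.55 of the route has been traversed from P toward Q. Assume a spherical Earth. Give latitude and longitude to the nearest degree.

Convert each endpoint to a unit vector on the sphere (x = cos φ cos λ, y = cos φ sin λ, z = sin φ).
The central angle between the endpoints is δ = arccos(p₁·p₂) ≈ 2.062 rad (118.1°).
Interpolate at f = 0.55 with slerp weights a = sin((1−f)δ)/sin δ ≈ 0.907, b = sin(fδ)/sin δ ≈ 1.027.
p = a·p₁ + b·p₂ ≈ (0.536, -0.556, 0.635); φ = arcsin(p_z) ≈ 39.42°, λ = atan2(p_y, p_x) ≈ -46.04°.

≈ 39°N, 46°W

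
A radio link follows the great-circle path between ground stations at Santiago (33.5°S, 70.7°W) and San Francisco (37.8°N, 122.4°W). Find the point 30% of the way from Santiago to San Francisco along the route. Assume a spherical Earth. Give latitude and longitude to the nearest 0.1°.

Convert each endpoint to a unit vector on the sphere (x = cos φ cos λ, y = cos φ sin λ, z = sin φ).
The central angle between the endpoints is δ = arccos(p₁·p₂) ≈ 1.501 rad (86.0°).
Interpolate at f = 0.30 with slerp weights a = sin((1−f)δ)/sin δ ≈ 0.870, b = sin(fδ)/sin δ ≈ 0.436.
p = a·p₁ + b·p₂ ≈ (0.055, -0.976, -0.213); φ = arcsin(p_z) ≈ -12.28°, λ = atan2(p_y, p_x) ≈ -86.77°.

≈ (12.3°S, 86.8°W)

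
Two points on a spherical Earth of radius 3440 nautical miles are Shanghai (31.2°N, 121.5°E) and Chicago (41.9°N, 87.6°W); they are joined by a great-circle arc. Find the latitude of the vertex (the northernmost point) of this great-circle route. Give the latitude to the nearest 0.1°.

≈ 71.5°N

The great circle lies in the plane with unit normal n̂ = (p₁ × p₂)/|p₁ × p₂|.
Here n̂_z ≈ +0.317; the vertex latitude is φ_max = arccos|n̂_z| ≈ 71.5°.
Check via Clairaut: cos φ_max = |cos φ₁| · sin C = cos(31.2°)·sin(21.7°) ≈ 0.317, again giving ≈ 71.5°.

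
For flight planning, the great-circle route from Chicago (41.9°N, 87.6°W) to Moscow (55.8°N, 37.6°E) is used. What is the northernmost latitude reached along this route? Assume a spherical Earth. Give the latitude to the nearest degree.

≈ 69°N

The great circle lies in the plane with unit normal n̂ = (p₁ × p₂)/|p₁ × p₂|.
Here n̂_z ≈ +0.360; the vertex latitude is φ_max = arccos|n̂_z| ≈ 68.9°.
Check via Clairaut: cos φ_max = |cos φ₁| · sin C = cos(41.9°)·sin(28.9°) ≈ 0.360, again giving ≈ 68.9°.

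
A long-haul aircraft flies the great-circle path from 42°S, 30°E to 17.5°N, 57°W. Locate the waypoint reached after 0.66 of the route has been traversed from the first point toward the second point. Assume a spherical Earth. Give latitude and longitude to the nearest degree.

≈ 6°S, 32°W

Convert each endpoint to a unit vector on the sphere (x = cos φ cos λ, y = cos φ sin λ, z = sin φ).
The central angle between the endpoints is δ = arccos(p₁·p₂) ≈ 1.736 rad (99.4°).
Interpolate at f = 0.66 with slerp weights a = sin((1−f)δ)/sin δ ≈ 0.564, b = sin(fδ)/sin δ ≈ 0.923.
p = a·p₁ + b·p₂ ≈ (0.843, -0.529, -0.100); φ = arcsin(p_z) ≈ -5.73°, λ = atan2(p_y, p_x) ≈ -32.12°.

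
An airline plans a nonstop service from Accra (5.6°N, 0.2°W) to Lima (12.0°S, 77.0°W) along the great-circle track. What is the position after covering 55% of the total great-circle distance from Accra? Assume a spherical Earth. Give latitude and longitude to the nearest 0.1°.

From cos δ = sin φ₁ sin φ₂ + cos φ₁ cos φ₂ cos Δλ, the central angle is δ ≈ 1.367 rad (78.3°).
Interpolate at f = 0.55 with slerp weights a = sin((1−f)δ)/sin δ ≈ 0.589, b = sin(fδ)/sin δ ≈ 0.698.
p = a·p₁ + b·p₂ ≈ (0.740, -0.667, -0.088); φ = arcsin(p_z) ≈ -5.02°, λ = atan2(p_y, p_x) ≈ -42.02°.

≈ 5.0°S, 42.0°W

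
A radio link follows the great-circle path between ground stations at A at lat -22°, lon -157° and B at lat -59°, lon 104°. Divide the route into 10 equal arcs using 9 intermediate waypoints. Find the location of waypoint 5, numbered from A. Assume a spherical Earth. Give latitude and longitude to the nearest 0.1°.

From cos δ = sin φ₁ sin φ₂ + cos φ₁ cos φ₂ cos Δλ, the central angle is δ ≈ 1.322 rad (75.7°).
Interpolate at f = 5/10 with slerp weights a = sin((1−f)δ)/sin δ ≈ 0.633, b = sin(fδ)/sin δ ≈ 0.633.
p = a·p₁ + b·p₂ ≈ (-0.619, 0.087, -0.780); φ = arcsin(p_z) ≈ -51.28°, λ = atan2(p_y, p_x) ≈ 172.00°.

≈ lat -51.3°, lon 172.0°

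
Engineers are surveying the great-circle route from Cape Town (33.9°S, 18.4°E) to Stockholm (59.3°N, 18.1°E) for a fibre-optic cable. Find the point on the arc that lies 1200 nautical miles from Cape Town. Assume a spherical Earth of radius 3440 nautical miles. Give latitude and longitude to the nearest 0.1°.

Convert each endpoint to a unit vector on the sphere (x = cos φ cos λ, y = cos φ sin λ, z = sin φ).
The central angle between the endpoints is δ = arccos(p₁·p₂) ≈ 1.627 rad (93.2°). The total great-circle distance is δ·R ≈ 1.627 × 3440 ≈ 5596 nmi, so the target fraction is f = 1200/5596 ≈ 0.214.
Interpolate at f ≈ 0.214 with slerp weights a = sin((1−f)δ)/sin δ ≈ 0.959, b = sin(fδ)/sin δ ≈ 0.342.
p = a·p₁ + b·p₂ ≈ (0.921, 0.306, -0.240); φ = arcsin(p_z) ≈ -13.91°, λ = atan2(p_y, p_x) ≈ 18.35°.

≈ 13.9°S, 18.3°E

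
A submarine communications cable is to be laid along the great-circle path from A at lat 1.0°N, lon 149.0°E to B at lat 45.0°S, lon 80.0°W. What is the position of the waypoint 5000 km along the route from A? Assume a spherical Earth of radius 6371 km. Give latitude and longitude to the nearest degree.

Convert each endpoint to a unit vector on the sphere (x = cos φ cos λ, y = cos φ sin λ, z = sin φ).
The central angle between the endpoints is δ = arccos(p₁·p₂) ≈ 2.067 rad (118.4°). The total great-circle distance is δ·R ≈ 2.067 × 6371 ≈ 13169 km, so the target fraction is f = 5000/13169 ≈ 0.380.
Interpolate at f ≈ 0.380 with slerp weights a = sin((1−f)δ)/sin δ ≈ 1.090, b = sin(fδ)/sin δ ≈ 0.804.
p = a·p₁ + b·p₂ ≈ (-0.836, 0.002, -0.549); φ = arcsin(p_z) ≈ -33.31°, λ = atan2(p_y, p_x) ≈ 179.88°.

≈ lat 33°S, lon 180°E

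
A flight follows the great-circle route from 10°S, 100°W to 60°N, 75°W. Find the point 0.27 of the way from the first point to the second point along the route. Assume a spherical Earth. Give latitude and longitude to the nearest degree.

Write both endpoints as unit vectors p₁, p₂ with components (cos φ cos λ, cos φ sin λ, sin φ).
The central angle between the endpoints is δ = arccos(p₁·p₂) ≈ 1.270 rad (72.8°).
Interpolate at f = 0.27 with slerp weights a = sin((1−f)δ)/sin δ ≈ 0.838, b = sin(fδ)/sin δ ≈ 0.352.
p = a·p₁ + b·p₂ ≈ (-0.098, -0.982, 0.159); φ = arcsin(p_z) ≈ 9.18°, λ = atan2(p_y, p_x) ≈ -95.68°.

≈ 9°N, 96°W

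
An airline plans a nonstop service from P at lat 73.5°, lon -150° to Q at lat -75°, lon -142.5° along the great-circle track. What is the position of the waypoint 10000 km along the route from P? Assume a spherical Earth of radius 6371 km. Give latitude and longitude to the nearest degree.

Write both endpoints as unit vectors p₁, p₂ with components (cos φ cos λ, cos φ sin λ, sin φ).
The central angle between the endpoints is δ = arccos(p₁·p₂) ≈ 2.593 rad (148.6°). The total great-circle distance is δ·R ≈ 2.593 × 6371 ≈ 16520 km, so the target fraction is f = 10000/16520 ≈ 0.605.
Interpolate at f ≈ 0.605 with slerp weights a = sin((1−f)δ)/sin δ ≈ 1.637, b = sin(fδ)/sin δ ≈ 1.918.
p = a·p₁ + b·p₂ ≈ (-0.797, -0.535, -0.282); φ = arcsin(p_z) ≈ -16.40°, λ = atan2(p_y, p_x) ≈ -146.13°.

≈ lat -16°, lon -146°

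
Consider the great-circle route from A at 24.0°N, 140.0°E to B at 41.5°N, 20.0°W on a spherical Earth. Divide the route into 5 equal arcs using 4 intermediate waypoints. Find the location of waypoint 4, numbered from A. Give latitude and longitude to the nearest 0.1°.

≈ 61.8°N, 4.3°W

Convert each endpoint to a unit vector on the sphere (x = cos φ cos λ, y = cos φ sin λ, z = sin φ).
The central angle between the endpoints is δ = arccos(p₁·p₂) ≈ 1.954 rad (111.9°).
Interpolate at f = 4/5 with slerp weights a = sin((1−f)δ)/sin δ ≈ 0.411, b = sin(fδ)/sin δ ≈ 1.078.
p = a·p₁ + b·p₂ ≈ (0.471, -0.035, 0.881); φ = arcsin(p_z) ≈ 61.79°, λ = atan2(p_y, p_x) ≈ -4.25°.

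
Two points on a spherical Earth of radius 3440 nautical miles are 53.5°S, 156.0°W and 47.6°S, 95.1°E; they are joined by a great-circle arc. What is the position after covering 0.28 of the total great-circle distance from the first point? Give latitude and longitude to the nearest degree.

≈ 63°S, 176°E

From cos δ = sin φ₁ sin φ₂ + cos φ₁ cos φ₂ cos Δλ, the central angle is δ ≈ 1.089 rad (62.4°).
Interpolate at f = 0.28 with slerp weights a = sin((1−f)δ)/sin δ ≈ 0.797, b = sin(fδ)/sin δ ≈ 0.339.
p = a·p₁ + b·p₂ ≈ (-0.453, 0.035, -0.891); φ = arcsin(p_z) ≈ -62.96°, λ = atan2(p_y, p_x) ≈ 175.62°.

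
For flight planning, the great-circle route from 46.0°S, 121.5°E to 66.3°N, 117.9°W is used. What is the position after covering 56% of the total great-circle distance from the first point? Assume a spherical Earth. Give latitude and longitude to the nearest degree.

≈ 26°N, 161°E

Convert each endpoint to a unit vector on the sphere (x = cos φ cos λ, y = cos φ sin λ, z = sin φ).
The central angle between the endpoints is δ = arccos(p₁·p₂) ≈ 2.499 rad (143.2°).
Interpolate at f = 0.56 with slerp weights a = sin((1−f)δ)/sin δ ≈ 1.488, b = sin(fδ)/sin δ ≈ 1.645.
p = a·p₁ + b·p₂ ≈ (-0.849, 0.297, 0.436); φ = arcsin(p_z) ≈ 25.87°, λ = atan2(p_y, p_x) ≈ 160.74°.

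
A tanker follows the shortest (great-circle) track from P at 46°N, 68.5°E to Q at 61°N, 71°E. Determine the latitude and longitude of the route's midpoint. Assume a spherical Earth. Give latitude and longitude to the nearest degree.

Convert each endpoint to a unit vector on the sphere (x = cos φ cos λ, y = cos φ sin λ, z = sin φ).
The central angle between the endpoints is δ = arccos(p₁·p₂) ≈ 0.263 rad (15.1°).
Interpolate at f = 1/2 with slerp weights a = sin((1−f)δ)/sin δ ≈ 0.504, b = sin(fδ)/sin δ ≈ 0.504.
p = a·p₁ + b·p₂ ≈ (0.208, 0.557, 0.804); φ = arcsin(p_z) ≈ 53.51°, λ = atan2(p_y, p_x) ≈ 69.53°.

≈ 54°N, 70°E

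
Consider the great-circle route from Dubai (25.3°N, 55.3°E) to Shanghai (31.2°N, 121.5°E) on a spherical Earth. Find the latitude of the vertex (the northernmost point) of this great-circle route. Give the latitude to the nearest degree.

≈ 33°N

The great circle lies in the plane with unit normal n̂ = (p₁ × p₂)/|p₁ × p₂|.
Here n̂_z ≈ +0.837; the vertex latitude is φ_max = arccos|n̂_z| ≈ 33.2°.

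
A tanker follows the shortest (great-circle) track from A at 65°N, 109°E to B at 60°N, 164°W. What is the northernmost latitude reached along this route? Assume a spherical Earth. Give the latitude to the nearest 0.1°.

The great circle lies in the plane with unit normal n̂ = (p₁ × p₂)/|p₁ × p₂|.
Here n̂_z ≈ +0.349; the vertex latitude is φ_max = arccos|n̂_z| ≈ 69.6°.

≈ 69.6°N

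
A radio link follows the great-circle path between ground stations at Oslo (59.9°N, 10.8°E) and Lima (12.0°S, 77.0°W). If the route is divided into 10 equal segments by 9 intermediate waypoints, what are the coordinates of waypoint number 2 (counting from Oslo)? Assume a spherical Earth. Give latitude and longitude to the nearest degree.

The haversine formula gives a central angle δ ≈ 1.733 rad (99.3°) between the endpoints.
Interpolate at f = 2/10 with slerp weights a = sin((1−f)δ)/sin δ ≈ 0.996, b = sin(fδ)/sin δ ≈ 0.344.
p = a·p₁ + b·p₂ ≈ (0.566, -0.234, 0.790); φ = arcsin(p_z) ≈ 52.20°, λ = atan2(p_y, p_x) ≈ -22.48°.

≈ 52°N, 22°W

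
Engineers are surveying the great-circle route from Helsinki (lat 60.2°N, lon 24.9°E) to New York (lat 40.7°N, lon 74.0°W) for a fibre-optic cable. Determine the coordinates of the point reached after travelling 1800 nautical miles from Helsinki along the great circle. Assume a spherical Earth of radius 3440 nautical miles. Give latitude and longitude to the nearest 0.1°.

Write both endpoints as unit vectors p₁, p₂ with components (cos φ cos λ, cos φ sin λ, sin φ).
The central angle between the endpoints is δ = arccos(p₁·p₂) ≈ 1.038 rad (59.5°). The total great-circle distance is δ·R ≈ 1.038 × 3440 ≈ 3572 nmi, so the target fraction is f = 1800/3572 ≈ 0.504.
Interpolate at f ≈ 0.504 with slerp weights a = sin((1−f)δ)/sin δ ≈ 0.572, b = sin(fδ)/sin δ ≈ 0.580.
p = a·p₁ + b·p₂ ≈ (0.379, -0.303, 0.874); φ = arcsin(p_z) ≈ 60.97°, λ = atan2(p_y, p_x) ≈ -38.65°.

≈ lat 61.0°N, lon 38.6°W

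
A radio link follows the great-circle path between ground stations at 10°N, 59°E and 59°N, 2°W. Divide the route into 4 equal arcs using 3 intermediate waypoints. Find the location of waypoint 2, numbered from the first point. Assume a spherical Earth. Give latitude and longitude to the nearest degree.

Write both endpoints as unit vectors p₁, p₂ with components (cos φ cos λ, cos φ sin λ, sin φ).
The central angle between the endpoints is δ = arccos(p₁·p₂) ≈ 1.165 rad (66.7°).
Interpolate at f = 2/4 with slerp weights a = sin((1−f)δ)/sin δ ≈ 0.599, b = sin(fδ)/sin δ ≈ 0.599.
p = a·p₁ + b·p₂ ≈ (0.612, 0.495, 0.617); φ = arcsin(p_z) ≈ 38.11°, λ = atan2(p_y, p_x) ≈ 38.95°.

≈ 38°N, 39°E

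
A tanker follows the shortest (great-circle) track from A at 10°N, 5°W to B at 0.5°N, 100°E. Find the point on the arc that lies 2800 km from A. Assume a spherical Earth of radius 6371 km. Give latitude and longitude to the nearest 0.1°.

≈ 10.4°N, 20.6°E

Convert each endpoint to a unit vector on the sphere (x = cos φ cos λ, y = cos φ sin λ, z = sin φ).
The central angle between the endpoints is δ = arccos(p₁·p₂) ≈ 1.827 rad (104.7°). The total great-circle distance is δ·R ≈ 1.827 × 6371 ≈ 11640 km, so the target fraction is f = 2800/11640 ≈ 0.241.
Interpolate at f ≈ 0.241 with slerp weights a = sin((1−f)δ)/sin δ ≈ 1.016, b = sin(fδ)/sin δ ≈ 0.440.
p = a·p₁ + b·p₂ ≈ (0.921, 0.346, 0.180); φ = arcsin(p_z) ≈ 10.39°, λ = atan2(p_y, p_x) ≈ 20.59°.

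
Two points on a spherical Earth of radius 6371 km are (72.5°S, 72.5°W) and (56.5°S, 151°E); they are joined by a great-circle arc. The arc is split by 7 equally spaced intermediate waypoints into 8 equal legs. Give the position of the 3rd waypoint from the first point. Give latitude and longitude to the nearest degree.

The haversine formula gives a central angle δ ≈ 0.830 rad (47.6°) between the endpoints.
Interpolate at f = 3/8 with slerp weights a = sin((1−f)δ)/sin δ ≈ 0.672, b = sin(fδ)/sin δ ≈ 0.415.
p = a·p₁ + b·p₂ ≈ (-0.140, -0.082, -0.987); φ = arcsin(p_z) ≈ -80.69°, λ = atan2(p_y, p_x) ≈ -149.68°.

≈ (81°S, 150°W)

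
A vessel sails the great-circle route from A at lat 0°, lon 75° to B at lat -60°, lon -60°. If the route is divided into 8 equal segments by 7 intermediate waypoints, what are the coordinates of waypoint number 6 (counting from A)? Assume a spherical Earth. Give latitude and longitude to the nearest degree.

≈ lat -67°, lon 3°

Convert each endpoint to a unit vector on the sphere (x = cos φ cos λ, y = cos φ sin λ, z = sin φ).
The central angle between the endpoints is δ = arccos(p₁·p₂) ≈ 1.932 rad (110.7°).
Interpolate at f = 6/8 with slerp weights a = sin((1−f)δ)/sin δ ≈ 0.497, b = sin(fδ)/sin δ ≈ 1.061.
p = a·p₁ + b·p₂ ≈ (0.394, 0.020, -0.919); φ = arcsin(p_z) ≈ -66.78°, λ = atan2(p_y, p_x) ≈ 2.93°.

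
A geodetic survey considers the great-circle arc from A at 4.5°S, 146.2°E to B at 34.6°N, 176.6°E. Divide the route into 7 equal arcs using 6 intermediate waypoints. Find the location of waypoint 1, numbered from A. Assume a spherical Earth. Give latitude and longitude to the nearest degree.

The haversine formula gives a central angle δ ≈ 0.846 rad (48.5°) between the endpoints.
Interpolate at f = 1/7 with slerp weights a = sin((1−f)δ)/sin δ ≈ 0.886, b = sin(fδ)/sin δ ≈ 0.161.
p = a·p₁ + b·p₂ ≈ (-0.866, 0.499, 0.022); φ = arcsin(p_z) ≈ 1.26°, λ = atan2(p_y, p_x) ≈ 150.05°.

≈ 1°N, 150°E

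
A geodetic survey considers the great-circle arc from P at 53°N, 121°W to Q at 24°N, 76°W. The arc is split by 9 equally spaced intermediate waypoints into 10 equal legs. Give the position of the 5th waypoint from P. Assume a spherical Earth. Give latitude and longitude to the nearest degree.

≈ 41°N, 94°W

The haversine formula gives a central angle δ ≈ 0.776 rad (44.5°) between the endpoints.
Interpolate at f = 5/10 with slerp weights a = sin((1−f)δ)/sin δ ≈ 0.540, b = sin(fδ)/sin δ ≈ 0.540.
p = a·p₁ + b·p₂ ≈ (-0.048, -0.757, 0.651); φ = arcsin(p_z) ≈ 40.63°, λ = atan2(p_y, p_x) ≈ -93.63°.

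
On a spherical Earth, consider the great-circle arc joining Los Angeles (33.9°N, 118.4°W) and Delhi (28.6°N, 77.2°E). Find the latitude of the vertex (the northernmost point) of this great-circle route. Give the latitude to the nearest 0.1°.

≈ 77.4°N

The great circle lies in the plane with unit normal n̂ = (p₁ × p₂)/|p₁ × p₂|.
Here n̂_z ≈ -0.218; the vertex latitude is φ_max = arccos|n̂_z| ≈ 77.4°.
Check via Clairaut: cos φ_max = |cos φ₁| · sin C = cos(33.9°)·sin(15.2°) ≈ 0.218, again giving ≈ 77.4°.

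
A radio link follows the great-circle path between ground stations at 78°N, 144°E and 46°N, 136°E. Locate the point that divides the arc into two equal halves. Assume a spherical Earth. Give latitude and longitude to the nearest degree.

≈ 62°N, 138°E

From cos δ = sin φ₁ sin φ₂ + cos φ₁ cos φ₂ cos Δλ, the central angle is δ ≈ 0.561 rad (32.2°).
Interpolate at f = 1/2 with slerp weights a = sin((1−f)δ)/sin δ ≈ 0.520, b = sin(fδ)/sin δ ≈ 0.520.
p = a·p₁ + b·p₂ ≈ (-0.348, 0.315, 0.883); φ = arcsin(p_z) ≈ 62.04°, λ = atan2(p_y, p_x) ≈ 137.84°.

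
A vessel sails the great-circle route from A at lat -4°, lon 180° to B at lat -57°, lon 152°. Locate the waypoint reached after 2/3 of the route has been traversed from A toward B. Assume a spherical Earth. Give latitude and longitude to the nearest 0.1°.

≈ lat -40.1°, lon 165.8°

The haversine formula gives a central angle δ ≈ 1.002 rad (57.4°) between the endpoints.
Interpolate at f = 2/3 with slerp weights a = sin((1−f)δ)/sin δ ≈ 0.389, b = sin(fδ)/sin δ ≈ 0.735.
p = a·p₁ + b·p₂ ≈ (-0.742, 0.188, -0.644); φ = arcsin(p_z) ≈ -40.07°, λ = atan2(p_y, p_x) ≈ 165.78°.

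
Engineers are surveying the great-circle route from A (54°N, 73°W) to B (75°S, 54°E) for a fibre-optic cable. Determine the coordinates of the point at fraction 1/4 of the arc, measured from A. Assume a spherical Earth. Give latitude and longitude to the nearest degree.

Convert each endpoint to a unit vector on the sphere (x = cos φ cos λ, y = cos φ sin λ, z = sin φ).
The central angle between the endpoints is δ = arccos(p₁·p₂) ≈ 2.632 rad (150.8°).
Interpolate at f = 1/4 with slerp weights a = sin((1−f)δ)/sin δ ≈ 1.886, b = sin(fδ)/sin δ ≈ 1.254.
p = a·p₁ + b·p₂ ≈ (0.515, -0.798, 0.315); φ = arcsin(p_z) ≈ 18.33°, λ = atan2(p_y, p_x) ≈ -57.15°.

≈ (18°N, 57°W)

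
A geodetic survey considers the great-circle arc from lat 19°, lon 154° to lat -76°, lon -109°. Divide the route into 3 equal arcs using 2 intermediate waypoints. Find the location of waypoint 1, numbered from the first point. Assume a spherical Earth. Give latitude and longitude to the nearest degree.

≈ lat -17°, lon 163°

The haversine formula gives a central angle δ ≈ 1.922 rad (110.1°) between the endpoints.
Interpolate at f = 1/3 with slerp weights a = sin((1−f)δ)/sin δ ≈ 1.021, b = sin(fδ)/sin δ ≈ 0.636.
p = a·p₁ + b·p₂ ≈ (-0.917, 0.277, -0.285); φ = arcsin(p_z) ≈ -16.58°, λ = atan2(p_y, p_x) ≈ 163.17°.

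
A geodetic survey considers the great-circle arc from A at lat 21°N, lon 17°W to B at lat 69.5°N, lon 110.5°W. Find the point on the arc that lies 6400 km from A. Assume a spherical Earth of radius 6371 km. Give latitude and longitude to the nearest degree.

From cos δ = sin φ₁ sin φ₂ + cos φ₁ cos φ₂ cos Δλ, the central angle is δ ≈ 1.250 rad (71.6°). The total great-circle distance is δ·R ≈ 1.250 × 6371 ≈ 7961 km, so the target fraction is f = 6400/7961 ≈ 0.804.
Interpolate at f ≈ 0.804 with slerp weights a = sin((1−f)δ)/sin δ ≈ 0.256, b = sin(fδ)/sin δ ≈ 0.889.
p = a·p₁ + b·p₂ ≈ (0.119, -0.362, 0.925); φ = arcsin(p_z) ≈ 67.62°, λ = atan2(p_y, p_x) ≈ -71.76°.

≈ lat 68°N, lon 72°W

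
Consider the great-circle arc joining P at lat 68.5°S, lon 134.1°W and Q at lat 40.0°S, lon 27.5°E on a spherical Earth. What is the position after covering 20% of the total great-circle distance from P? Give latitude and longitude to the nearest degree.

The haversine formula gives a central angle δ ≈ 1.233 rad (70.6°) between the endpoints.
Interpolate at f = 0.20 with slerp weights a = sin((1−f)δ)/sin δ ≈ 0.884, b = sin(fδ)/sin δ ≈ 0.259.
p = a·p₁ + b·p₂ ≈ (-0.050, -0.141, -0.989); φ = arcsin(p_z) ≈ -81.39°, λ = atan2(p_y, p_x) ≈ -109.39°.

≈ lat 81°S, lon 109°W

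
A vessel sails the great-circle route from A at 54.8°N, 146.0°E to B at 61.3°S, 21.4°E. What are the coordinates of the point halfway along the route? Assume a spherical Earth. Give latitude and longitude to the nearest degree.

From cos δ = sin φ₁ sin φ₂ + cos φ₁ cos φ₂ cos Δλ, the central angle is δ ≈ 2.634 rad (150.9°).
Interpolate at f = 1/2 with slerp weights a = sin((1−f)δ)/sin δ ≈ 1.992, b = sin(fδ)/sin δ ≈ 1.992.
p = a·p₁ + b·p₂ ≈ (-0.061, 0.991, -0.119); φ = arcsin(p_z) ≈ -6.86°, λ = atan2(p_y, p_x) ≈ 93.54°.

≈ 7°S, 94°E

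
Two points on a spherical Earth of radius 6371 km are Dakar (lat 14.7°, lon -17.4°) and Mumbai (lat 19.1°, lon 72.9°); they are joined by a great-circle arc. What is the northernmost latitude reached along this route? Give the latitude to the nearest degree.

≈ 24°

The great circle lies in the plane with unit normal n̂ = (p₁ × p₂)/|p₁ × p₂|.
Here n̂_z ≈ +0.917; the vertex latitude is φ_max = arccos|n̂_z| ≈ 23.5°.
Check via Clairaut: cos φ_max = |cos φ₁| · sin C = cos(14.7°)·sin(71.4°) ≈ 0.917, again giving ≈ 23.5°.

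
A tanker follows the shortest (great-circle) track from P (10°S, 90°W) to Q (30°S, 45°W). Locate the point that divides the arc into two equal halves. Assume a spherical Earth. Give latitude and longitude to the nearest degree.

≈ (21°S, 69°W)

Convert each endpoint to a unit vector on the sphere (x = cos φ cos λ, y = cos φ sin λ, z = sin φ).
The central angle between the endpoints is δ = arccos(p₁·p₂) ≈ 0.809 rad (46.4°).
Interpolate at f = 1/2 with slerp weights a = sin((1−f)δ)/sin δ ≈ 0.544, b = sin(fδ)/sin δ ≈ 0.544.
p = a·p₁ + b·p₂ ≈ (0.333, -0.869, -0.366); φ = arcsin(p_z) ≈ -21.50°, λ = atan2(p_y, p_x) ≈ -69.02°.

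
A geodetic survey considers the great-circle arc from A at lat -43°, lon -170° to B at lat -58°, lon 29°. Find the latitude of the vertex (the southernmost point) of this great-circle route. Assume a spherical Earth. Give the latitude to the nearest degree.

The great circle lies in the plane with unit normal n̂ = (p₁ × p₂)/|p₁ × p₂|.
Here n̂_z ≈ -0.129; the vertex latitude is φ_max = arccos|n̂_z| ≈ 82.6°.

≈ -83°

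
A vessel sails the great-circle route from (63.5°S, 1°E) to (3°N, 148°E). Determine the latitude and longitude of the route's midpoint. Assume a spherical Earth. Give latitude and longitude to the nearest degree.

Convert each endpoint to a unit vector on the sphere (x = cos φ cos λ, y = cos φ sin λ, z = sin φ).
The central angle between the endpoints is δ = arccos(p₁·p₂) ≈ 2.005 rad (114.9°).
Interpolate at f = 1/2 with slerp weights a = sin((1−f)δ)/sin δ ≈ 0.929, b = sin(fδ)/sin δ ≈ 0.929.
p = a·p₁ + b·p₂ ≈ (-0.372, 0.499, -0.783); φ = arcsin(p_z) ≈ -51.51°, λ = atan2(p_y, p_x) ≈ 126.73°.

≈ (52°S, 127°E)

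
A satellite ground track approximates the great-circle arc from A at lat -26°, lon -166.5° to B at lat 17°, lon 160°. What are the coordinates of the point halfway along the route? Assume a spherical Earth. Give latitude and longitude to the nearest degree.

The haversine formula gives a central angle δ ≈ 0.942 rad (53.9°) between the endpoints.
Interpolate at f = 1/2 with slerp weights a = sin((1−f)δ)/sin δ ≈ 0.561, b = sin(fδ)/sin δ ≈ 0.561.
p = a·p₁ + b·p₂ ≈ (-0.994, 0.066, -0.082); φ = arcsin(p_z) ≈ -4.70°, λ = atan2(p_y, p_x) ≈ 176.22°.

≈ lat -5°, lon 176°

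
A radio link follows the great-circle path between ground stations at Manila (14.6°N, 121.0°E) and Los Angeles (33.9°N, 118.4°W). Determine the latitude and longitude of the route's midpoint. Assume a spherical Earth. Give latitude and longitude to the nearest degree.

≈ 42°N, 174°E

From cos δ = sin φ₁ sin φ₂ + cos φ₁ cos φ₂ cos Δλ, the central angle is δ ≈ 1.842 rad (105.6°).
Interpolate at f = 1/2 with slerp weights a = sin((1−f)δ)/sin δ ≈ 0.827, b = sin(fδ)/sin δ ≈ 0.827.
p = a·p₁ + b·p₂ ≈ (-0.738, 0.082, 0.669); φ = arcsin(p_z) ≈ 42.02°, λ = atan2(p_y, p_x) ≈ 173.65°.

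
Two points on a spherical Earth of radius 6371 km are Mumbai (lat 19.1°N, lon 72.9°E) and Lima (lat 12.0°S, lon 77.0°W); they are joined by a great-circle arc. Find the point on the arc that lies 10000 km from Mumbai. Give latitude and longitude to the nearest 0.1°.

Convert each endpoint to a unit vector on the sphere (x = cos φ cos λ, y = cos φ sin λ, z = sin φ).
The central angle between the endpoints is δ = arccos(p₁·p₂) ≈ 2.621 rad (150.2°). The total great-circle distance is δ·R ≈ 2.621 × 6371 ≈ 16701 km, so the target fraction is f = 10000/16701 ≈ 0.599.
Interpolate at f ≈ 0.599 with slerp weights a = sin((1−f)δ)/sin δ ≈ 1.747, b = sin(fδ)/sin δ ≈ 2.012.
p = a·p₁ + b·p₂ ≈ (0.928, -0.340, 0.153); φ = arcsin(p_z) ≈ 8.82°, λ = atan2(p_y, p_x) ≈ -20.11°.

≈ lat 8.8°N, lon 20.1°W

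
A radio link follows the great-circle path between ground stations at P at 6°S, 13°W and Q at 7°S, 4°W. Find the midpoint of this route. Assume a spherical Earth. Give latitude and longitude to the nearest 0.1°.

From cos δ = sin φ₁ sin φ₂ + cos φ₁ cos φ₂ cos Δλ, the central angle is δ ≈ 0.157 rad (9.0°).
Interpolate at f = 1/2 with slerp weights a = sin((1−f)δ)/sin δ ≈ 0.502, b = sin(fδ)/sin δ ≈ 0.502.
p = a·p₁ + b·p₂ ≈ (0.983, -0.147, -0.114); φ = arcsin(p_z) ≈ -6.52°, λ = atan2(p_y, p_x) ≈ -8.50°.

≈ 6.5°S, 8.5°W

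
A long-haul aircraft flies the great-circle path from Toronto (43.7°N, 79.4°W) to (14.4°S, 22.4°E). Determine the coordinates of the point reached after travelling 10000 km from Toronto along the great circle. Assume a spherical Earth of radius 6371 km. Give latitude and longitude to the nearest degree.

Convert each endpoint to a unit vector on the sphere (x = cos φ cos λ, y = cos φ sin λ, z = sin φ).
The central angle between the endpoints is δ = arccos(p₁·p₂) ≈ 1.891 rad (108.4°). The total great-circle distance is δ·R ≈ 1.891 × 6371 ≈ 12049 km, so the target fraction is f = 10000/12049 ≈ 0.830.
Interpolate at f ≈ 0.830 with slerp weights a = sin((1−f)δ)/sin δ ≈ 0.333, b = sin(fδ)/sin δ ≈ 1.054.
p = a·p₁ + b·p₂ ≈ (0.988, 0.152, -0.032); φ = arcsin(p_z) ≈ -1.83°, λ = atan2(p_y, p_x) ≈ 8.76°.

≈ (2°S, 9°E)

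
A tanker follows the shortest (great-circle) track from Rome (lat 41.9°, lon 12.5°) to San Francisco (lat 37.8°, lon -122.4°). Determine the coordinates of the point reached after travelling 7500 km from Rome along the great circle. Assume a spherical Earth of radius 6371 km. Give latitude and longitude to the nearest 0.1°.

The haversine formula gives a central angle δ ≈ 1.577 rad (90.3°) between the endpoints. The total great-circle distance is δ·R ≈ 1.577 × 6371 ≈ 10045 km, so the target fraction is f = 7500/10045 ≈ 0.747.
Interpolate at f ≈ 0.747 with slerp weights a = sin((1−f)δ)/sin δ ≈ 0.389, b = sin(fδ)/sin δ ≈ 0.924.
p = a·p₁ + b·p₂ ≈ (-0.108, -0.554, 0.826); φ = arcsin(p_z) ≈ 55.67°, λ = atan2(p_y, p_x) ≈ -101.08°.

≈ lat 55.7°, lon -101.1°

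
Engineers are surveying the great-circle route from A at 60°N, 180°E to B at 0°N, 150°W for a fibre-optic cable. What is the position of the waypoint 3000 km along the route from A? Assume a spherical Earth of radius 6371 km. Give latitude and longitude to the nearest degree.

The haversine formula gives a central angle δ ≈ 1.123 rad (64.3°) between the endpoints. The total great-circle distance is δ·R ≈ 1.123 × 6371 ≈ 7154 km, so the target fraction is f = 3000/7154 ≈ 0.419.
Interpolate at f ≈ 0.419 with slerp weights a = sin((1−f)δ)/sin δ ≈ 0.673, b = sin(fδ)/sin δ ≈ 0.503.
p = a·p₁ + b·p₂ ≈ (-0.772, -0.252, 0.583); φ = arcsin(p_z) ≈ 35.66°, λ = atan2(p_y, p_x) ≈ -161.96°.

≈ 36°N, 162°W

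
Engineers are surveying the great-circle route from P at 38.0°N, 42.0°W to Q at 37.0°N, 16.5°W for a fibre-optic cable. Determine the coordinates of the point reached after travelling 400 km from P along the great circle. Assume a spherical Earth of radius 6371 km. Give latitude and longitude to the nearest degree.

≈ 38°N, 37°W

Write both endpoints as unit vectors p₁, p₂ with components (cos φ cos λ, cos φ sin λ, sin φ).
The central angle between the endpoints is δ = arccos(p₁·p₂) ≈ 0.352 rad (20.2°). The total great-circle distance is δ·R ≈ 0.352 × 6371 ≈ 2245 km, so the target fraction is f = 400/2245 ≈ 0.178.
Interpolate at f ≈ 0.178 with slerp weights a = sin((1−f)δ)/sin δ ≈ 0.827, b = sin(fδ)/sin δ ≈ 0.182.
p = a·p₁ + b·p₂ ≈ (0.624, -0.478, 0.619); φ = arcsin(p_z) ≈ 38.23°, λ = atan2(p_y, p_x) ≈ -37.44°.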